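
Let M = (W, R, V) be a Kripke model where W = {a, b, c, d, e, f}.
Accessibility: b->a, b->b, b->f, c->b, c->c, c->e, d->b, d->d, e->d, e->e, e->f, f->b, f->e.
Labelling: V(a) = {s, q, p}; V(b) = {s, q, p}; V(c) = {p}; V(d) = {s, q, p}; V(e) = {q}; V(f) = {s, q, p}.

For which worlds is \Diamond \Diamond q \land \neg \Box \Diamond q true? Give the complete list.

Recall that \Box ψ holds at a world iff ψ holds at every accessible world, and \Diamond ψ holds iff ψ holds at some accessible world.
Let φ = \Diamond \Diamond q \land \neg \Box \Diamond q. Evaluate φ at each world:
  a (successors ∅): φ is false.
  b (successors {a, b, f}): φ is true.
  c (successors {b, c, e}): φ is false.
  d (successors {b, d}): φ is false.
  e (successors {d, e, f}): φ is false.
  f (successors {b, e}): φ is false.
For instance, at f:
  At f: \Diamond \Diamond q is true, \neg \Box \Diamond q is false, so \Diamond \Diamond q \land \neg \Box \Diamond q is false.
    At f: \Diamond \Diamond q requires \Diamond q at some successor in {b, e}.
      \Diamond q holds at b, so \Diamond \Diamond q is true at f.
    At f: \Box \Diamond q is true, so \neg \Box \Diamond q is false.
      At f: \Box \Diamond q requires \Diamond q at every successor {b, e}.
        At b: \Diamond q is true.
        At e: \Diamond q is true.
      So \Box \Diamond q is true at f.
Satisfying worlds: {b}

b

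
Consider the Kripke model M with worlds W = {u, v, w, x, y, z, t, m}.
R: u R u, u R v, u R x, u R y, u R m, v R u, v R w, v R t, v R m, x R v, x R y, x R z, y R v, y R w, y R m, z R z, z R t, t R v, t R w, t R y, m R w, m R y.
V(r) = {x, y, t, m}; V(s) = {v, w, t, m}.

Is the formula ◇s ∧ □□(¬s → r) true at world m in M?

Yes

At m: ◇s is true, □□(¬s → r) is true, so ◇s ∧ □□(¬s → r) is true.
  At m: ◇s requires s at some successor in {w, y}.
    s holds at w, so ◇s is true at m.
  At m: □□(¬s → r) requires □(¬s → r) at every successor {w, y}.
      At w: no accessible worlds, so □(¬s → r) holds vacuously.
      At y: □(¬s → r) requires ¬s → r at every successor {v, w, m}.
        At v: ¬s → r is true.
        At w: ¬s → r is true.
        At m: ¬s → r is true.
      So □(¬s → r) is true at y.
  So □□(¬s → r) is true at m.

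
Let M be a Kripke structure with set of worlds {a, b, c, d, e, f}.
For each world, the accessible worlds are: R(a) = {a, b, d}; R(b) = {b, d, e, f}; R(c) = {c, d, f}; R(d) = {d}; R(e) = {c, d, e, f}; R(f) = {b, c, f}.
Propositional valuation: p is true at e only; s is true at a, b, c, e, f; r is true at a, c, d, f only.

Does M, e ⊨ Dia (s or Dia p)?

Yes

At e: Dia (s or Dia p) requires s or Dia p at some successor in {c, d, e, f}.
  s or Dia p holds at c, so Dia (s or Dia p) is true at e.
    At c: s is true, Dia p is false, so s or Dia p is true.
      At c: Dia p requires p at some successor in {c, d, f}.
        At c: p is false.
        At d: p is false.
        At f: p is false.
      So Dia p is false at c.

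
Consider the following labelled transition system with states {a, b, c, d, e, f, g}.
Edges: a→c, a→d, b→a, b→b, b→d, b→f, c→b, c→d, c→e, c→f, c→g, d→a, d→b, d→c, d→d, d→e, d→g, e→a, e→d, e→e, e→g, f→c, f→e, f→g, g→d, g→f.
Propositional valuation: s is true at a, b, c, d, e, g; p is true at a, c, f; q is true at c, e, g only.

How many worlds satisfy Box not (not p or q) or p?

3

Let φ = Box not (not p or q) or p. Evaluate φ at each world:
  a (successors {c, d}): φ is true.
  b (successors {a, b, d, f}): φ is false.
  c (successors {b, d, e, f, g}): φ is true.
  d (successors {a, b, c, d, e, g}): φ is false.
  e (successors {a, d, e, g}): φ is false.
  f (successors {c, e, g}): φ is true.
  g (successors {d, f}): φ is false.
For instance, at a:
  At a: Box not (not p or q) is false, p is true, so Box not (not p or q) or p is true.
    At a: Box not (not p or q) requires not (not p or q) at every successor {c, d}.
      not (not p or q) fails at c, so Box not (not p or q) is false at a.
Satisfying worlds: {a, c, f}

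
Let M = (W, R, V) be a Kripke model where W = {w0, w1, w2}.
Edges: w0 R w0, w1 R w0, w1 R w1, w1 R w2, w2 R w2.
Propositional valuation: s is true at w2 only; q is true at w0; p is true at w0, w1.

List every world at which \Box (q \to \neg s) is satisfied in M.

w0, w1, w2

Let φ = \Box (q \to \neg s). Evaluate φ at each world:
  w0 (successors {w0}): φ is true.
  w1 (successors {w0, w1, w2}): φ is true.
  w2 (successors {w2}): φ is true.
For instance, at w0:
  At w0: \Box (q \to \neg s) requires q \to \neg s at every successor {w0}.
    At w0: q \to \neg s is true.
  So \Box (q \to \neg s) is true at w0.
Satisfying worlds: {w0, w1, w2}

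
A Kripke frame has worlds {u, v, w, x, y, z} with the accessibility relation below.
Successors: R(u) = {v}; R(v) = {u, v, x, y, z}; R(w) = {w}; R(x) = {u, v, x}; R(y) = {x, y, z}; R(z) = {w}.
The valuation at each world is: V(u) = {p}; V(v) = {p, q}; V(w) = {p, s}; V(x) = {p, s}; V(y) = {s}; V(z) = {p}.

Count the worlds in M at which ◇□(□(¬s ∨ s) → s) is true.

Let φ = ◇□(□(¬s ∨ s) → s). Evaluate φ at each world:
  u (successors {v}): φ is false.
  v (successors {u, v, x, y, z}): φ is true.
  w (successors {w}): φ is true.
  x (successors {u, v, x}): φ is false.
  y (successors {x, y, z}): φ is true.
  z (successors {w}): φ is true.
For instance, at v:
  At v: ◇□(□(¬s ∨ s) → s) requires □(□(¬s ∨ s) → s) at some successor in {u, v, x, y, z}.
    □(□(¬s ∨ s) → s) holds at z, so ◇□(□(¬s ∨ s) → s) is true at v.
      At z: □(□(¬s ∨ s) → s) requires □(¬s ∨ s) → s at every successor {w}.
        At w: □(¬s ∨ s) → s is true.
      So □(□(¬s ∨ s) → s) is true at z.
Satisfying worlds: {v, w, y, z}

4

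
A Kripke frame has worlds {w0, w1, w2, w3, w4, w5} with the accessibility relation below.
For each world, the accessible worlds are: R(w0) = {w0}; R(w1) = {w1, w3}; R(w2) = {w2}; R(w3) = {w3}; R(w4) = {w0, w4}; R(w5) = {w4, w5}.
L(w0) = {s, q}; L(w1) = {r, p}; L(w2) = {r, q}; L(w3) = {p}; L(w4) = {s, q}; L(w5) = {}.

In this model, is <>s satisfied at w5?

Recall that <>ψ holds at a world iff ψ holds at some accessible world.
At w5: <>s requires s at some successor in {w4, w5}.
  s holds at w4, so <>s is true at w5.

Yes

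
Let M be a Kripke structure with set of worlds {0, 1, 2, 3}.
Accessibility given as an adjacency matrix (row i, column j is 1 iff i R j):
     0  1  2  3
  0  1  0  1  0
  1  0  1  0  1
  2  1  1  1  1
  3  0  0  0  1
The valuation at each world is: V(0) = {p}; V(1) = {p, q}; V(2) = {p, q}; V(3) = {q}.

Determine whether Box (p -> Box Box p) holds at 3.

At 3: Box (p -> Box Box p) requires p -> Box Box p at every successor {3}.
    At 3: p is false, Box Box p is false, so p -> Box Box p is true.
      At 3: Box Box p requires Box p at every successor {3}.
        Box p fails at 3, so Box Box p is false at 3.
So Box (p -> Box Box p) is true at 3.

Yes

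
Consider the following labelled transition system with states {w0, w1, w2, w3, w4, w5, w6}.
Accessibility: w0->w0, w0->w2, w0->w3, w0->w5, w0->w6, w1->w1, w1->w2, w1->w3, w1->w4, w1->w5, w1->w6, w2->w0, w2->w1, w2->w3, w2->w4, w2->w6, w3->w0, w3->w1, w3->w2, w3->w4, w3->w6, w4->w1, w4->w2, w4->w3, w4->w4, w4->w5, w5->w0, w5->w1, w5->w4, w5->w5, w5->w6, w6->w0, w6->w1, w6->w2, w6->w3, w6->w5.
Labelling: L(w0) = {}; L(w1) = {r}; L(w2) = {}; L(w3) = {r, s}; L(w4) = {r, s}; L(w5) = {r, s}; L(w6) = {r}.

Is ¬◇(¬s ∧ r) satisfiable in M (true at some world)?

No

Let φ = ¬◇(¬s ∧ r). Evaluate φ at each world:
  w0 (successors {w0, w2, w3, w5, w6}): φ is false.
  w1 (successors {w1, w2, w3, w4, w5, w6}): φ is false.
  w2 (successors {w0, w1, w3, w4, w6}): φ is false.
  w3 (successors {w0, w1, w2, w4, w6}): φ is false.
  w4 (successors {w1, w2, w3, w4, w5}): φ is false.
  w5 (successors {w0, w1, w4, w5, w6}): φ is false.
  w6 (successors {w0, w1, w2, w3, w5}): φ is false.
For instance, at w4:
  At w4: ◇(¬s ∧ r) is true, so ¬◇(¬s ∧ r) is false.
    At w4: ◇(¬s ∧ r) requires ¬s ∧ r at some successor in {w1, w2, w3, w4, w5}.
      ¬s ∧ r holds at w1, so ◇(¬s ∧ r) is true at w4.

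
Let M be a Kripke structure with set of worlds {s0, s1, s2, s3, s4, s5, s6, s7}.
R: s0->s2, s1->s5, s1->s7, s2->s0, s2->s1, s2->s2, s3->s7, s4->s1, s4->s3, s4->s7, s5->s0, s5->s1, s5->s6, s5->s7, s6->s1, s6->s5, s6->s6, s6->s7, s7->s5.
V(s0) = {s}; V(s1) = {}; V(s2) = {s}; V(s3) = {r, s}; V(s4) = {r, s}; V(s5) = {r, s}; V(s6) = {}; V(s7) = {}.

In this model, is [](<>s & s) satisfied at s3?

No

At s3: [](<>s & s) requires <>s & s at every successor {s7}.
  <>s & s fails at s7, so [](<>s & s) is false at s3.
    At s7: <>s is true, s is false, so <>s & s is false.
      At s7: <>s requires s at some successor in {s5}.
        s holds at s5, so <>s is true at s7.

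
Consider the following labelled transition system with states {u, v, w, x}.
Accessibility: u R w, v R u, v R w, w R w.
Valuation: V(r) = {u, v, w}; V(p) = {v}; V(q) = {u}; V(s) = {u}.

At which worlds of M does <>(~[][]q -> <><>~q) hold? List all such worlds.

Let φ = <>(~[][]q -> <><>~q). Evaluate φ at each world:
  u (successors {w}): φ is true.
  v (successors {u, w}): φ is true.
  w (successors {w}): φ is true.
  x (successors ∅): φ is false.
For instance, at u:
  At u: <>(~[][]q -> <><>~q) requires ~[][]q -> <><>~q at some successor in {w}.
    ~[][]q -> <><>~q holds at w, so <>(~[][]q -> <><>~q) is true at u.
      At w: ~[][]q is true, <><>~q is true, so ~[][]q -> <><>~q is true.
Satisfying worlds: {u, v, w}

u, v, w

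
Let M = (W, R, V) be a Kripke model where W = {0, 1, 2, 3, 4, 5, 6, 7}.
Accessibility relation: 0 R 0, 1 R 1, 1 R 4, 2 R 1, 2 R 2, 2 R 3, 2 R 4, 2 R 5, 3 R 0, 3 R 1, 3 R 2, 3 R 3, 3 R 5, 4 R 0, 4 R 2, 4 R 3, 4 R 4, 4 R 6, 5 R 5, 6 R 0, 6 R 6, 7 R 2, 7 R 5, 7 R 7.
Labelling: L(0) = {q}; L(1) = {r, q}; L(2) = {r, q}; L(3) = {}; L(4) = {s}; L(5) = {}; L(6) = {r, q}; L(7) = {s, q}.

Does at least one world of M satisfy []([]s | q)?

Yes

Recall that []ψ holds at a world iff ψ holds at every accessible world, and <>ψ holds iff ψ holds at some accessible world.
Let φ = []([]s | q). Evaluate φ at each world:
  0 (successors {0}): φ is true.
  1 (successors {1, 4}): φ is false.
  2 (successors {1, 2, 3, 4, 5}): φ is false.
  3 (successors {0, 1, 2, 3, 5}): φ is false.
  4 (successors {0, 2, 3, 4, 6}): φ is false.
  5 (successors {5}): φ is false.
  6 (successors {0, 6}): φ is true.
  7 (successors {2, 5, 7}): φ is false.
Detail at 0 (witness):
  At 0: []([]s | q) requires []s | q at every successor {0}.
      At 0: []s is false, q is true, so []s | q is true.
  So []([]s | q) is true at 0.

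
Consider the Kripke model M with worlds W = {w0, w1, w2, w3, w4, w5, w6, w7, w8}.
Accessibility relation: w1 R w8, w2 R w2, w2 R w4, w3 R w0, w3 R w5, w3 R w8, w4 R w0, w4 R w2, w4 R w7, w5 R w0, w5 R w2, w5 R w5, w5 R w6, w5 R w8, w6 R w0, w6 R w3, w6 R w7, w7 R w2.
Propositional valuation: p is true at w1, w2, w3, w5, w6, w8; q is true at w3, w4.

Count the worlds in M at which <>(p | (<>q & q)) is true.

7

Let φ = <>(p | (<>q & q)). Evaluate φ at each world:
  w0 (successors ∅): φ is false.
  w1 (successors {w8}): φ is true.
  w2 (successors {w2, w4}): φ is true.
  w3 (successors {w0, w5, w8}): φ is true.
  w4 (successors {w0, w2, w7}): φ is true.
  w5 (successors {w0, w2, w5, w6, w8}): φ is true.
  w6 (successors {w0, w3, w7}): φ is true.
  w7 (successors {w2}): φ is true.
  w8 (successors ∅): φ is false.
For instance, at w1:
  At w1: <>(p | (<>q & q)) requires p | (<>q & q) at some successor in {w8}.
    p | (<>q & q) holds at w8, so <>(p | (<>q & q)) is true at w1.
      At w8: p is true, <>q & q is false, so p | (<>q & q) is true.
Satisfying worlds: {w1, w2, w3, w4, w5, w6, w7}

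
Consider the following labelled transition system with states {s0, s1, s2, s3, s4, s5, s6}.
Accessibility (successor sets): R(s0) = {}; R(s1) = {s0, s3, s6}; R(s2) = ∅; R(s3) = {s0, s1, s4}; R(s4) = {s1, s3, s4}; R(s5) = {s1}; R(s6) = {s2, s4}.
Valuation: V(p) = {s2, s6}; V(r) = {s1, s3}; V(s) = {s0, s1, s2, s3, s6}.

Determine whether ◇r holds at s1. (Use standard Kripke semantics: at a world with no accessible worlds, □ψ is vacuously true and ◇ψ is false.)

Yes

At s1: ◇r requires r at some successor in {s0, s3, s6}.
  r holds at s3, so ◇r is true at s1.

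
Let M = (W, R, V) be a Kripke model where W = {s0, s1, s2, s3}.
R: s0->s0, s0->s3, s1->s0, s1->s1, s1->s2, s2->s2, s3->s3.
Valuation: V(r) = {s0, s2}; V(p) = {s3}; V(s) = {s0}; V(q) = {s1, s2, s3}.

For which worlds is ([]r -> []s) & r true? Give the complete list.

s0

Let φ = ([]r -> []s) & r. Evaluate φ at each world:
  s0 (successors {s0, s3}): φ is true.
  s1 (successors {s0, s1, s2}): φ is false.
  s2 (successors {s2}): φ is false.
  s3 (successors {s3}): φ is false.
For instance, at s3:
  At s3: []r -> []s is true, r is false, so ([]r -> []s) & r is false.
    At s3: []r is false, []s is false, so []r -> []s is true.
      At s3: []r requires r at every successor {s3}.
        r fails at s3, so []r is false at s3.
      At s3: []s requires s at every successor {s3}.
        s fails at s3, so []s is false at s3.
Satisfying worlds: {s0}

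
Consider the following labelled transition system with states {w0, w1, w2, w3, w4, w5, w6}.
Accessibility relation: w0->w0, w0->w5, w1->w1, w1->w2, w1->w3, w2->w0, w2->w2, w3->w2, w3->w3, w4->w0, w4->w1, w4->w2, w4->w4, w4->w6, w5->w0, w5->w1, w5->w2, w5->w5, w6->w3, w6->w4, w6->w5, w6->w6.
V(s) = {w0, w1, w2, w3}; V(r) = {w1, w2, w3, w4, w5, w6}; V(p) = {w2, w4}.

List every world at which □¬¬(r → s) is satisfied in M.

Let φ = □¬¬(r → s). Evaluate φ at each world:
  w0 (successors {w0, w5}): φ is false.
  w1 (successors {w1, w2, w3}): φ is true.
  w2 (successors {w0, w2}): φ is true.
  w3 (successors {w2, w3}): φ is true.
  w4 (successors {w0, w1, w2, w4, w6}): φ is false.
  w5 (successors {w0, w1, w2, w5}): φ is false.
  w6 (successors {w3, w4, w5, w6}): φ is false.
For instance, at w2:
  At w2: □¬¬(r → s) requires ¬¬(r → s) at every successor {w0, w2}.
    At w0: ¬¬(r → s) is true.
    At w2: ¬¬(r → s) is true.
  So □¬¬(r → s) is true at w2.
Satisfying worlds: {w1, w2, w3}

w1, w2, w3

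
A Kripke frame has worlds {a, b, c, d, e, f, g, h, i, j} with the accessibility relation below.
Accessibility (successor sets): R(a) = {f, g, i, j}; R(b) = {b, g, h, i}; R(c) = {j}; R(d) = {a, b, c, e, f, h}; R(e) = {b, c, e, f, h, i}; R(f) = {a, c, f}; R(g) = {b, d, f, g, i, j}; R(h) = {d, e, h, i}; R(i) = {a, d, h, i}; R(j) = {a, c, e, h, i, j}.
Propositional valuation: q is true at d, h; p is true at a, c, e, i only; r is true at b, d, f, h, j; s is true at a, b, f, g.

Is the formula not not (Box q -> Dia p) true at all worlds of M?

Yes

Let φ = not not (Box q -> Dia p). Evaluate φ at each world:
  a (successors {f, g, i, j}): φ is true.
  b (successors {b, g, h, i}): φ is true.
  c (successors {j}): φ is true.
  d (successors {a, b, c, e, f, h}): φ is true.
  e (successors {b, c, e, f, h, i}): φ is true.
  f (successors {a, c, f}): φ is true.
  g (successors {b, d, f, g, i, j}): φ is true.
  h (successors {d, e, h, i}): φ is true.
  i (successors {a, d, h, i}): φ is true.
  j (successors {a, c, e, h, i, j}): φ is true.
For instance, at c:
  At c: not (Box q -> Dia p) is false, so not not (Box q -> Dia p) is true.
    At c: Box q -> Dia p is true, so not (Box q -> Dia p) is false.
      At c: Box q is false, Dia p is false, so Box q -> Dia p is true.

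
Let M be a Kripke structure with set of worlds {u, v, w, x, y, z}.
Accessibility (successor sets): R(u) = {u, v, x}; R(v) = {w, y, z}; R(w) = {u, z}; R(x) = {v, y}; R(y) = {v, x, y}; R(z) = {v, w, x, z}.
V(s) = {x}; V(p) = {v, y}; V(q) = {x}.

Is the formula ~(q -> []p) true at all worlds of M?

No

Let φ = ~(q -> []p). Evaluate φ at each world:
  u (successors {u, v, x}): φ is false.
  v (successors {w, y, z}): φ is false.
  w (successors {u, z}): φ is false.
  x (successors {v, y}): φ is false.
  y (successors {v, x, y}): φ is false.
  z (successors {v, w, x, z}): φ is false.
Detail at u (counterexample):
  At u: q -> []p is true, so ~(q -> []p) is false.
    At u: q is false, []p is false, so q -> []p is true.
      At u: []p requires p at every successor {u, v, x}.
        p fails at u, so []p is false at u.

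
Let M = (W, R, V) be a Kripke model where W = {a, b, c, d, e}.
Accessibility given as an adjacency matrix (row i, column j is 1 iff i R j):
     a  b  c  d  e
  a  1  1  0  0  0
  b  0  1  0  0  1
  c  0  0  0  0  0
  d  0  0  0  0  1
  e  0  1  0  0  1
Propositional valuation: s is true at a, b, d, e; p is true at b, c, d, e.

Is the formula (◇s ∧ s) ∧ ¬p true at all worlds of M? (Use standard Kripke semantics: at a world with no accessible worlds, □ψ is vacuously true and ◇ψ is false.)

Let φ = (◇s ∧ s) ∧ ¬p. Evaluate φ at each world:
  a (successors {a, b}): φ is true.
  b (successors {b, e}): φ is false.
  c (successors ∅): φ is false.
  d (successors {e}): φ is false.
  e (successors {b, e}): φ is false.
Detail at b (counterexample):
  At b: ◇s ∧ s is true, ¬p is false, so (◇s ∧ s) ∧ ¬p is false.
    At b: ◇s is true, s is true, so ◇s ∧ s is true.
      At b: ◇s requires s at some successor in {b, e}.
        s holds at b, so ◇s is true at b.

No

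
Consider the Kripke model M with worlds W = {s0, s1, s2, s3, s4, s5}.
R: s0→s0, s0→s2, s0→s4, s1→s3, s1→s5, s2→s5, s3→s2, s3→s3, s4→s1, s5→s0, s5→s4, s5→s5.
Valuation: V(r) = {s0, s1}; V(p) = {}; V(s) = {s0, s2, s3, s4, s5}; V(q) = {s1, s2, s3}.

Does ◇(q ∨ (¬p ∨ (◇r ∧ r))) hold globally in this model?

Let φ = ◇(q ∨ (¬p ∨ (◇r ∧ r))). Evaluate φ at each world:
  s0 (successors {s0, s2, s4}): φ is true.
  s1 (successors {s3, s5}): φ is true.
  s2 (successors {s5}): φ is true.
  s3 (successors {s2, s3}): φ is true.
  s4 (successors {s1}): φ is true.
  s5 (successors {s0, s4, s5}): φ is true.
For instance, at s2:
  At s2: ◇(q ∨ (¬p ∨ (◇r ∧ r))) requires q ∨ (¬p ∨ (◇r ∧ r)) at some successor in {s5}.
    q ∨ (¬p ∨ (◇r ∧ r)) holds at s5, so ◇(q ∨ (¬p ∨ (◇r ∧ r))) is true at s2.
      At s5: q is false, ¬p ∨ (◇r ∧ r) is true, so q ∨ (¬p ∨ (◇r ∧ r)) is true.

Yes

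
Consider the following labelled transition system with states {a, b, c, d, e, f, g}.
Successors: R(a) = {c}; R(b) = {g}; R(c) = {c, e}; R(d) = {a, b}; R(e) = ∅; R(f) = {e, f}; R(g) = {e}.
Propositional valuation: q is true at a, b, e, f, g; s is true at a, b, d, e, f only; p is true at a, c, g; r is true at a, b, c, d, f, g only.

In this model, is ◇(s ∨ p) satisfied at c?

Yes

At c: ◇(s ∨ p) requires s ∨ p at some successor in {c, e}.
  s ∨ p holds at c, so ◇(s ∨ p) is true at c.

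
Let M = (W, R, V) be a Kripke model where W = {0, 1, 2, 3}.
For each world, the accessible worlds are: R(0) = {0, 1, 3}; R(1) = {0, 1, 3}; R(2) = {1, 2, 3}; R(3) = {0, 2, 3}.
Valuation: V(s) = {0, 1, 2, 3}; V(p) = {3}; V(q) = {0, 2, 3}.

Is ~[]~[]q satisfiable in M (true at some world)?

Recall that []ψ holds at a world iff ψ holds at every accessible world, and <>ψ holds iff ψ holds at some accessible world.
Let φ = ~[]~[]q. Evaluate φ at each world:
  0 (successors {0, 1, 3}): φ is true.
  1 (successors {0, 1, 3}): φ is true.
  2 (successors {1, 2, 3}): φ is true.
  3 (successors {0, 2, 3}): φ is true.
Detail at 0 (witness):
  At 0: []~[]q is false, so ~[]~[]q is true.
    At 0: []~[]q requires ~[]q at every successor {0, 1, 3}.
      ~[]q fails at 3, so []~[]q is false at 0.

Yes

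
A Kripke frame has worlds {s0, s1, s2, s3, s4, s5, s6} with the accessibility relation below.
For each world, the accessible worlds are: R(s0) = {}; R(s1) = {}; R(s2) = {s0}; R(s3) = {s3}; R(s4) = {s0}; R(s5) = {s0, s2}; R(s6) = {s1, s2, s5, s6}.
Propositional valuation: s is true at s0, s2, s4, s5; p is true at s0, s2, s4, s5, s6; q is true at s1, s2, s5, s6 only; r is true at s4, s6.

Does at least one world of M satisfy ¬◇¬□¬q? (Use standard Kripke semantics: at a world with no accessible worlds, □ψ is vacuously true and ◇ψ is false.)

Yes

Recall that □ψ holds at a world iff ψ holds at every accessible world, and ◇ψ holds iff ψ holds at some accessible world.
Let φ = ¬◇¬□¬q. Evaluate φ at each world:
  s0 (successors ∅): φ is true.
  s1 (successors ∅): φ is true.
  s2 (successors {s0}): φ is true.
  s3 (successors {s3}): φ is true.
  s4 (successors {s0}): φ is true.
  s5 (successors {s0, s2}): φ is true.
  s6 (successors {s1, s2, s5, s6}): φ is false.
Detail at s0 (witness):
  At s0: ◇¬□¬q is false, so ¬◇¬□¬q is true.
    At s0: no accessible worlds, so ◇¬□¬q is false.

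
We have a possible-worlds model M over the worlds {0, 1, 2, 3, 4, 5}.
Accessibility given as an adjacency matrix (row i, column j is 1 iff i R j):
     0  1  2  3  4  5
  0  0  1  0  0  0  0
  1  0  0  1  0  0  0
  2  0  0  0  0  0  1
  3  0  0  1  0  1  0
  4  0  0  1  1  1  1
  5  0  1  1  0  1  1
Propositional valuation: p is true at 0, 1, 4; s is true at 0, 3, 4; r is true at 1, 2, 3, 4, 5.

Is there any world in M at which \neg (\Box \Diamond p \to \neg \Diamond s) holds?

No

Let φ = \neg (\Box \Diamond p \to \neg \Diamond s). Evaluate φ at each world:
  0 (successors {1}): φ is false.
  1 (successors {2}): φ is false.
  2 (successors {5}): φ is false.
  3 (successors {2, 4}): φ is false.
  4 (successors {2, 3, 4, 5}): φ is false.
  5 (successors {1, 2, 4, 5}): φ is false.
For instance, at 2:
  At 2: \Box \Diamond p \to \neg \Diamond s is true, so \neg (\Box \Diamond p \to \neg \Diamond s) is false.
    At 2: \Box \Diamond p is true, \neg \Diamond s is true, so \Box \Diamond p \to \neg \Diamond s is true.
      At 2: \Box \Diamond p requires \Diamond p at every successor {5}.
        At 5: \Diamond p is true.
      So \Box \Diamond p is true at 2.
      At 2: \Diamond s is false, so \neg \Diamond s is true.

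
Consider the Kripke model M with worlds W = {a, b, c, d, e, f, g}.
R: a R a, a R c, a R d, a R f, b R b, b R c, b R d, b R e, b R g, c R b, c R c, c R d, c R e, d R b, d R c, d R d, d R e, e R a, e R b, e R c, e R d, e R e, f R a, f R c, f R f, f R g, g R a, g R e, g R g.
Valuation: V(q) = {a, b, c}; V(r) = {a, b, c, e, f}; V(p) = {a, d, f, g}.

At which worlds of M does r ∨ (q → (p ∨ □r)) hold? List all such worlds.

Recall that □ψ holds at a world iff ψ holds at every accessible world, and ◇ψ holds iff ψ holds at some accessible world.
Let φ = r ∨ (q → (p ∨ □r)). Evaluate φ at each world:
  a (successors {a, c, d, f}): φ is true.
  b (successors {b, c, d, e, g}): φ is true.
  c (successors {b, c, d, e}): φ is true.
  d (successors {b, c, d, e}): φ is true.
  e (successors {a, b, c, d, e}): φ is true.
  f (successors {a, c, f, g}): φ is true.
  g (successors {a, e, g}): φ is true.
For instance, at c:
  At c: r is true, q → (p ∨ □r) is false, so r ∨ (q → (p ∨ □r)) is true.
    At c: q is true, p ∨ □r is false, so q → (p ∨ □r) is false.
      At c: p is false, □r is false, so p ∨ □r is false.
Satisfying worlds: {a, b, c, d, e, f, g}

a, b, c, d, e, f, g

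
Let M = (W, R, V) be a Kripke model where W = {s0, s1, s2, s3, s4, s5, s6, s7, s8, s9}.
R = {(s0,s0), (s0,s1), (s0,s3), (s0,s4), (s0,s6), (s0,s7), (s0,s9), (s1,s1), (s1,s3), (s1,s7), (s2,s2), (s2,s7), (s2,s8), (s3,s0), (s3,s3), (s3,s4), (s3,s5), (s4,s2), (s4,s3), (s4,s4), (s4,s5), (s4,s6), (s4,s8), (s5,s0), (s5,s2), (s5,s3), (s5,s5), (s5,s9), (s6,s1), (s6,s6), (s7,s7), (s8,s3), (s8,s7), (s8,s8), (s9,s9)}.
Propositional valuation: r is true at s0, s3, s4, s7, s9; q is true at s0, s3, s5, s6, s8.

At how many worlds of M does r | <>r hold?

9

Recall that <>ψ holds at a world iff ψ holds at some accessible world.
Let φ = r | <>r. Evaluate φ at each world:
  s0 (successors {s0, s1, s3, s4, s6, s7, s9}): φ is true.
  s1 (successors {s1, s3, s7}): φ is true.
  s2 (successors {s2, s7, s8}): φ is true.
  s3 (successors {s0, s3, s4, s5}): φ is true.
  s4 (successors {s2, s3, s4, s5, s6, s8}): φ is true.
  s5 (successors {s0, s2, s3, s5, s9}): φ is true.
  s6 (successors {s1, s6}): φ is false.
  s7 (successors {s7}): φ is true.
  s8 (successors {s3, s7, s8}): φ is true.
  s9 (successors {s9}): φ is true.
For instance, at s9:
  At s9: r is true, <>r is true, so r | <>r is true.
    At s9: <>r requires r at some successor in {s9}.
      r holds at s9, so <>r is true at s9.
Satisfying worlds: {s0, s1, s2, s3, s4, s5, s7, s8, s9}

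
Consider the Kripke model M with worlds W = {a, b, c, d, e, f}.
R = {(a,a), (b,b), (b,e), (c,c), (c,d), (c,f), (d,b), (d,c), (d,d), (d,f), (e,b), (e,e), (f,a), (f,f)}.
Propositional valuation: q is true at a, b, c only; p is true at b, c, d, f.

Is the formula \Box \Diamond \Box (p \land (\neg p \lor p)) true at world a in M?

No

At a: \Box \Diamond \Box (p \land (\neg p \lor p)) requires \Diamond \Box (p \land (\neg p \lor p)) at every successor {a}.
  \Diamond \Box (p \land (\neg p \lor p)) fails at a, so \Box \Diamond \Box (p \land (\neg p \lor p)) is false at a.
    At a: \Diamond \Box (p \land (\neg p \lor p)) requires \Box (p \land (\neg p \lor p)) at some successor in {a}.
      At a: \Box (p \land (\neg p \lor p)) is false.
    So \Diamond \Box (p \land (\neg p \lor p)) is false at a.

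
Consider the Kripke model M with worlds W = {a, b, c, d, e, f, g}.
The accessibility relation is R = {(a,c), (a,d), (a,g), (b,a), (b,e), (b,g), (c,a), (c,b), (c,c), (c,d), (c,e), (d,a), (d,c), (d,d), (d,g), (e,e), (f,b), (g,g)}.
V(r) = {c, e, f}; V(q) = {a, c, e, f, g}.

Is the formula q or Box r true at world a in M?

At a: q is true, Box r is false, so q or Box r is true.
  At a: Box r requires r at every successor {c, d, g}.
    r fails at d, so Box r is false at a.

Yes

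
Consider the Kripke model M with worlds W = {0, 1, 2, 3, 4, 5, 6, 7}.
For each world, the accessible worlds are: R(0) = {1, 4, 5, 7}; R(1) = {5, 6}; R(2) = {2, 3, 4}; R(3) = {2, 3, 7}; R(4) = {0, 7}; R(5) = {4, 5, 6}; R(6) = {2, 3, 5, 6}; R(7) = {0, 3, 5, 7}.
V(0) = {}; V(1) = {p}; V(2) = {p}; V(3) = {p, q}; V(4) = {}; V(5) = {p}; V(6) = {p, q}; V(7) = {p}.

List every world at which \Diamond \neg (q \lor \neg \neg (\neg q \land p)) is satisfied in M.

Let φ = \Diamond \neg (q \lor \neg \neg (\neg q \land p)). Evaluate φ at each world:
  0 (successors {1, 4, 5, 7}): φ is true.
  1 (successors {5, 6}): φ is false.
  2 (successors {2, 3, 4}): φ is true.
  3 (successors {2, 3, 7}): φ is false.
  4 (successors {0, 7}): φ is true.
  5 (successors {4, 5, 6}): φ is true.
  6 (successors {2, 3, 5, 6}): φ is false.
  7 (successors {0, 3, 5, 7}): φ is true.
For instance, at 2:
  At 2: \Diamond \neg (q \lor \neg \neg (\neg q \land p)) requires \neg (q \lor \neg \neg (\neg q \land p)) at some successor in {2, 3, 4}.
    \neg (q \lor \neg \neg (\neg q \land p)) holds at 4, so \Diamond \neg (q \lor \neg \neg (\neg q \land p)) is true at 2.
Satisfying worlds: {0, 2, 4, 5, 7}

0, 2, 4, 5, 7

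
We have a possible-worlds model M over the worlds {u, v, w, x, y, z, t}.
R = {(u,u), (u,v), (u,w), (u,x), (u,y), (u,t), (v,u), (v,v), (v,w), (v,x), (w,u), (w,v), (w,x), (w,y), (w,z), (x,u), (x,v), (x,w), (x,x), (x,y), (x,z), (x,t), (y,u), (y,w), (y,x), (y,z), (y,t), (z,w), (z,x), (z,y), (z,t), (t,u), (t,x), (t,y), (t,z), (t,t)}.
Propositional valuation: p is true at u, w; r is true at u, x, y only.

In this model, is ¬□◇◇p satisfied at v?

No

At v: □◇◇p is true, so ¬□◇◇p is false.
  At v: □◇◇p requires ◇◇p at every successor {u, v, w, x}.
    At u: ◇◇p is true.
    At v: ◇◇p is true.
    At w: ◇◇p is true.
    At x: ◇◇p is true.
  So □◇◇p is true at v.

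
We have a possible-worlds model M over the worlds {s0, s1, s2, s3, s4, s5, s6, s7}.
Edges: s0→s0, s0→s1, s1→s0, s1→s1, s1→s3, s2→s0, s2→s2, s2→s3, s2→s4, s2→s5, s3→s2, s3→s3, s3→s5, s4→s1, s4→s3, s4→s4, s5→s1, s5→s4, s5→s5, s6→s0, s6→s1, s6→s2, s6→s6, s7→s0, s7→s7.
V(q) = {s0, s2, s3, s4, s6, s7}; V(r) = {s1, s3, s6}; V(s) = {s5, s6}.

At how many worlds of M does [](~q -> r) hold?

5

Let φ = [](~q -> r). Evaluate φ at each world:
  s0 (successors {s0, s1}): φ is true.
  s1 (successors {s0, s1, s3}): φ is true.
  s2 (successors {s0, s2, s3, s4, s5}): φ is false.
  s3 (successors {s2, s3, s5}): φ is false.
  s4 (successors {s1, s3, s4}): φ is true.
  s5 (successors {s1, s4, s5}): φ is false.
  s6 (successors {s0, s1, s2, s6}): φ is true.
  s7 (successors {s0, s7}): φ is true.
For instance, at s4:
  At s4: [](~q -> r) requires ~q -> r at every successor {s1, s3, s4}.
    At s1: ~q -> r is true.
    At s3: ~q -> r is true.
    At s4: ~q -> r is true.
  So [](~q -> r) is true at s4.
Satisfying worlds: {s0, s1, s4, s6, s7}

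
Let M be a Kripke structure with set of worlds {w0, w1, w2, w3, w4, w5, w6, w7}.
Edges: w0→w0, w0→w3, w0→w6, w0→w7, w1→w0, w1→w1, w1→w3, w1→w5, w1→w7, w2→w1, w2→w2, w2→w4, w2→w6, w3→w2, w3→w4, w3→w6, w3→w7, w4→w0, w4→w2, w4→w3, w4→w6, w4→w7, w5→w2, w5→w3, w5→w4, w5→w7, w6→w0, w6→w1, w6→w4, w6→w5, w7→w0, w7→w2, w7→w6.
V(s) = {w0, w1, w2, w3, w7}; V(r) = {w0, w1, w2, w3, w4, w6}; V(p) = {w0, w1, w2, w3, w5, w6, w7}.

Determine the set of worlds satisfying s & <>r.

Recall that <>ψ holds at a world iff ψ holds at some accessible world.
Let φ = s & <>r. Evaluate φ at each world:
  w0 (successors {w0, w3, w6, w7}): φ is true.
  w1 (successors {w0, w1, w3, w5, w7}): φ is true.
  w2 (successors {w1, w2, w4, w6}): φ is true.
  w3 (successors {w2, w4, w6, w7}): φ is true.
  w4 (successors {w0, w2, w3, w6, w7}): φ is false.
  w5 (successors {w2, w3, w4, w7}): φ is false.
  w6 (successors {w0, w1, w4, w5}): φ is false.
  w7 (successors {w0, w2, w6}): φ is true.
For instance, at w3:
  At w3: s is true, <>r is true, so s & <>r is true.
    At w3: <>r requires r at some successor in {w2, w4, w6, w7}.
      r holds at w2, so <>r is true at w3.
Satisfying worlds: {w0, w1, w2, w3, w7}

w0, w1, w2, w3, w7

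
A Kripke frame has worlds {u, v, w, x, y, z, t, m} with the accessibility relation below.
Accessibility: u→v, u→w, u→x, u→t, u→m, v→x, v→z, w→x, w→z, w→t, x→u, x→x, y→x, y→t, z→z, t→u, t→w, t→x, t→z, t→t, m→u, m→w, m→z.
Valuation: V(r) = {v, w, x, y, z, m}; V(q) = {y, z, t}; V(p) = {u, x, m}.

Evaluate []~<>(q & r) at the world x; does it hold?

At x: []~<>(q & r) requires ~<>(q & r) at every successor {u, x}.
    At u: <>(q & r) is false, so ~<>(q & r) is true.
      At u: <>(q & r) requires q & r at some successor in {v, w, x, t, m}.
        At v: q & r is false.
        At w: q & r is false.
        At x: q & r is false.
        At t: q & r is false.
        At m: q & r is false.
      So <>(q & r) is false at u.
    At x: <>(q & r) is false, so ~<>(q & r) is true.
      At x: <>(q & r) requires q & r at some successor in {u, x}.
        At u: q & r is false.
        At x: q & r is false.
      So <>(q & r) is false at x.
So []~<>(q & r) is true at x.

Yes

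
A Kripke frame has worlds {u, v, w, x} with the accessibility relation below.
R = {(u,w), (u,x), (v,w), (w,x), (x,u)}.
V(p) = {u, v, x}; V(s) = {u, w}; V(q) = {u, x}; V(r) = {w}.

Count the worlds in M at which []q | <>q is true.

3

Let φ = []q | <>q. Evaluate φ at each world:
  u (successors {w, x}): φ is true.
  v (successors {w}): φ is false.
  w (successors {x}): φ is true.
  x (successors {u}): φ is true.
For instance, at x:
  At x: []q is true, <>q is true, so []q | <>q is true.
    At x: []q requires q at every successor {u}.
      At u: q is true.
    So []q is true at x.
    At x: <>q requires q at some successor in {u}.
      q holds at u, so <>q is true at x.
Satisfying worlds: {u, w, x}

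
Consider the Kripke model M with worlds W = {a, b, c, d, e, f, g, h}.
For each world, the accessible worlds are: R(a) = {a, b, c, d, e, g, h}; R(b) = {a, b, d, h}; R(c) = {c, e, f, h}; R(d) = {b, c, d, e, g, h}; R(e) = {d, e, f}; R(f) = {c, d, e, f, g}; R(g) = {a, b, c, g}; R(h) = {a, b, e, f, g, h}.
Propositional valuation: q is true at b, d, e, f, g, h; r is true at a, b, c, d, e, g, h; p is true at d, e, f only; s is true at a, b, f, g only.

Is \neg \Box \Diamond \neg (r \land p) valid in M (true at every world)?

Let φ = \neg \Box \Diamond \neg (r \land p). Evaluate φ at each world:
  a (successors {a, b, c, d, e, g, h}): φ is false.
  b (successors {a, b, d, h}): φ is false.
  c (successors {c, e, f, h}): φ is false.
  d (successors {b, c, d, e, g, h}): φ is false.
  e (successors {d, e, f}): φ is false.
  f (successors {c, d, e, f, g}): φ is false.
  g (successors {a, b, c, g}): φ is false.
  h (successors {a, b, e, f, g, h}): φ is false.
Detail at a (counterexample):
  At a: \Box \Diamond \neg (r \land p) is true, so \neg \Box \Diamond \neg (r \land p) is false.
    At a: \Box \Diamond \neg (r \land p) requires \Diamond \neg (r \land p) at every successor {a, b, c, d, e, g, h}.
      At a: \Diamond \neg (r \land p) is true.
      At b: \Diamond \neg (r \land p) is true.
      At c: \Diamond \neg (r \land p) is true.
      At d: \Diamond \neg (r \land p) is true.
      At e: \Diamond \neg (r \land p) is true.
      At g: \Diamond \neg (r \land p) is true.
      At h: \Diamond \neg (r \land p) is true.
    So \Box \Diamond \neg (r \land p) is true at a.

No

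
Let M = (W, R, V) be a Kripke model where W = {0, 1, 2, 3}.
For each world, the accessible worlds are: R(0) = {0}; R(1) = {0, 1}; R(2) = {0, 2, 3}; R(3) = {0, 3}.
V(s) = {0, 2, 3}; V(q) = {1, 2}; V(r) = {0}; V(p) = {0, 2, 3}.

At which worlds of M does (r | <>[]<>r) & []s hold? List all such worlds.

Let φ = (r | <>[]<>r) & []s. Evaluate φ at each world:
  0 (successors {0}): φ is true.
  1 (successors {0, 1}): φ is false.
  2 (successors {0, 2, 3}): φ is true.
  3 (successors {0, 3}): φ is true.
For instance, at 2:
  At 2: r | <>[]<>r is true, []s is true, so (r | <>[]<>r) & []s is true.
    At 2: r is false, <>[]<>r is true, so r | <>[]<>r is true.
      At 2: <>[]<>r requires []<>r at some successor in {0, 2, 3}.
        []<>r holds at 0, so <>[]<>r is true at 2.
    At 2: []s requires s at every successor {0, 2, 3}.
      At 0: s is true.
      At 2: s is true.
      At 3: s is true.
    So []s is true at 2.
Satisfying worlds: {0, 2, 3}

0, 2, 3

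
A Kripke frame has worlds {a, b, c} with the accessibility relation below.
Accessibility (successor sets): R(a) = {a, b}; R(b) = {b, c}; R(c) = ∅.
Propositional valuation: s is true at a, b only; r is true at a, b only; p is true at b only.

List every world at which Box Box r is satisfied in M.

Let φ = Box Box r. Evaluate φ at each world:
  a (successors {a, b}): φ is false.
  b (successors {b, c}): φ is false.
  c (successors ∅): φ is true.
For instance, at a:
  At a: Box Box r requires Box r at every successor {a, b}.
    Box r fails at b, so Box Box r is false at a.
      At b: Box r requires r at every successor {b, c}.
        r fails at c, so Box r is false at b.
Satisfying worlds: {c}

c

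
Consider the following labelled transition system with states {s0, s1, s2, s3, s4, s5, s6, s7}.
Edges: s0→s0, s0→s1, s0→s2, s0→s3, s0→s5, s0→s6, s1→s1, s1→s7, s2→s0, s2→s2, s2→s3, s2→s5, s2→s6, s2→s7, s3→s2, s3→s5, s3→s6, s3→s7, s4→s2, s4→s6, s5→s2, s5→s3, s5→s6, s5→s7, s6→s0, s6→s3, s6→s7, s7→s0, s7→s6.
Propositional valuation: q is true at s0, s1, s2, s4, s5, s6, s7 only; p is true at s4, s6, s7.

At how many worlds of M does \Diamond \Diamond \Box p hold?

Let φ = \Diamond \Diamond \Box p. Evaluate φ at each world:
  s0 (successors {s0, s1, s2, s3, s5, s6}): φ is false.
  s1 (successors {s1, s7}): φ is false.
  s2 (successors {s0, s2, s3, s5, s6, s7}): φ is false.
  s3 (successors {s2, s5, s6, s7}): φ is false.
  s4 (successors {s2, s6}): φ is false.
  s5 (successors {s2, s3, s6, s7}): φ is false.
  s6 (successors {s0, s3, s7}): φ is false.
  s7 (successors {s0, s6}): φ is false.
For instance, at s1:
  At s1: \Diamond \Diamond \Box p requires \Diamond \Box p at some successor in {s1, s7}.
    At s1: \Diamond \Box p is false.
    At s7: \Diamond \Box p is false.
  So \Diamond \Diamond \Box p is false at s1.
Satisfying worlds: none.

0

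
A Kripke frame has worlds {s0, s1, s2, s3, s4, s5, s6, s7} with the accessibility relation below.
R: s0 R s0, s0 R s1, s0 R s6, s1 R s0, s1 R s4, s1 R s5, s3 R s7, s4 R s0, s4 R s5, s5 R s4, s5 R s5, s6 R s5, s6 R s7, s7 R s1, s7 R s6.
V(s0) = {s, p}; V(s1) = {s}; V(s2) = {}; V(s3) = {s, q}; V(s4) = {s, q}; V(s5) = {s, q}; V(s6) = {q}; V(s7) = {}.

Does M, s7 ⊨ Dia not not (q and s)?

At s7: Dia not not (q and s) requires not not (q and s) at some successor in {s1, s6}.
  At s1: not not (q and s) is false.
  At s6: not not (q and s) is false.
So Dia not not (q and s) is false at s7.

No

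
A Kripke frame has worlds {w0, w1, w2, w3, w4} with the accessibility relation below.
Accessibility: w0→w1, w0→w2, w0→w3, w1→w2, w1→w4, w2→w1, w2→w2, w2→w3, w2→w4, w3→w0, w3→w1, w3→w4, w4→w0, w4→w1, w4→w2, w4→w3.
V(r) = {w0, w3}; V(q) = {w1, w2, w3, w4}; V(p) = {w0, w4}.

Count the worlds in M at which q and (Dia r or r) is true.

Let φ = q and (Dia r or r). Evaluate φ at each world:
  w0 (successors {w1, w2, w3}): φ is false.
  w1 (successors {w2, w4}): φ is false.
  w2 (successors {w1, w2, w3, w4}): φ is true.
  w3 (successors {w0, w1, w4}): φ is true.
  w4 (successors {w0, w1, w2, w3}): φ is true.
For instance, at w0:
  At w0: q is false, Dia r or r is true, so q and (Dia r or r) is false.
    At w0: Dia r is true, r is true, so Dia r or r is true.
      At w0: Dia r requires r at some successor in {w1, w2, w3}.
        r holds at w3, so Dia r is true at w0.
Satisfying worlds: {w2, w3, w4}

3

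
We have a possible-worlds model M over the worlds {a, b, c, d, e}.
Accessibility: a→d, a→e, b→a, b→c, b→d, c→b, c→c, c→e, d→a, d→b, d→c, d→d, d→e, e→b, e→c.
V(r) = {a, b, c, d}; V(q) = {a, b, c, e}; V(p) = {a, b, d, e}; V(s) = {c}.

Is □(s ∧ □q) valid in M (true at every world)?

No

Let φ = □(s ∧ □q). Evaluate φ at each world:
  a (successors {d, e}): φ is false.
  b (successors {a, c, d}): φ is false.
  c (successors {b, c, e}): φ is false.
  d (successors {a, b, c, d, e}): φ is false.
  e (successors {b, c}): φ is false.
Detail at a (counterexample):
  At a: □(s ∧ □q) requires s ∧ □q at every successor {d, e}.
    s ∧ □q fails at d, so □(s ∧ □q) is false at a.
      At d: s is false, □q is false, so s ∧ □q is false.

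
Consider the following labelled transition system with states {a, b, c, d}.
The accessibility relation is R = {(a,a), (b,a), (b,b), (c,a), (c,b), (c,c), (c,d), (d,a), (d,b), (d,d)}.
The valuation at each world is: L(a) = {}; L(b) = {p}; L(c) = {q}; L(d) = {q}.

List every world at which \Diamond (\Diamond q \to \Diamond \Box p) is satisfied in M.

a, b, c, d

Recall that \Box ψ holds at a world iff ψ holds at every accessible world, and \Diamond ψ holds iff ψ holds at some accessible world.
Let φ = \Diamond (\Diamond q \to \Diamond \Box p). Evaluate φ at each world:
  a (successors {a}): φ is true.
  b (successors {a, b}): φ is true.
  c (successors {a, b, c, d}): φ is true.
  d (successors {a, b, d}): φ is true.
For instance, at d:
  At d: \Diamond (\Diamond q \to \Diamond \Box p) requires \Diamond q \to \Diamond \Box p at some successor in {a, b, d}.
    \Diamond q \to \Diamond \Box p holds at a, so \Diamond (\Diamond q \to \Diamond \Box p) is true at d.
      At a: \Diamond q is false, \Diamond \Box p is false, so \Diamond q \to \Diamond \Box p is true.
Satisfying worlds: {a, b, c, d}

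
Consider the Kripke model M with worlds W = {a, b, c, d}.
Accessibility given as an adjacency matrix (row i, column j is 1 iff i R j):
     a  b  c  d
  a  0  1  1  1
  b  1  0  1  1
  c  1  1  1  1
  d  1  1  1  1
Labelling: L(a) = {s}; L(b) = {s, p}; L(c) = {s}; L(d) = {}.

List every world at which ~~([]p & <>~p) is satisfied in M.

Let φ = ~~([]p & <>~p). Evaluate φ at each world:
  a (successors {b, c, d}): φ is false.
  b (successors {a, c, d}): φ is false.
  c (successors {a, b, c, d}): φ is false.
  d (successors {a, b, c, d}): φ is false.
For instance, at c:
  At c: ~([]p & <>~p) is true, so ~~([]p & <>~p) is false.
    At c: []p & <>~p is false, so ~([]p & <>~p) is true.
      At c: []p is false, <>~p is true, so []p & <>~p is false.
Satisfying worlds: none.

none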